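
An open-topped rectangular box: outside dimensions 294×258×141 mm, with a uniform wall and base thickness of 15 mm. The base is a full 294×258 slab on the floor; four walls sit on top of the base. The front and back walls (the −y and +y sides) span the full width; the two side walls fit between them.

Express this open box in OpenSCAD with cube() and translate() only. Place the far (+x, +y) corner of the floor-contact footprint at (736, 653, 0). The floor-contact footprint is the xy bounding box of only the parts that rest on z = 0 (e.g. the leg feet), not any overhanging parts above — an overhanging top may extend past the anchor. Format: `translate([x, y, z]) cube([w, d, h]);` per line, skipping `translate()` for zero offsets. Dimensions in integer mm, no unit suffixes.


translate([442, 395, 0]) cube([294, 258, 15]);
translate([442, 395, 15]) cube([294, 15, 126]);
translate([442, 638, 15]) cube([294, 15, 126]);
translate([442, 410, 15]) cube([15, 228, 126]);
translate([721, 410, 15]) cube([15, 228, 126]);


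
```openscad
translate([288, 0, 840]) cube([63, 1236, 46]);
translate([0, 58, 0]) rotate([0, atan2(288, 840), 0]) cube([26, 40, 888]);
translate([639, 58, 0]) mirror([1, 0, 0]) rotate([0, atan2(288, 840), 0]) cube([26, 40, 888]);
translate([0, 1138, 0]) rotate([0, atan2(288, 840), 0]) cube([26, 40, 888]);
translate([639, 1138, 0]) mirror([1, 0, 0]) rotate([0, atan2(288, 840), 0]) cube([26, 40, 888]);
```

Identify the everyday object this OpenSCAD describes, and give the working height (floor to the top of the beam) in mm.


A sawhorse. The overall height is 886 mm.

A beam across two mirrored pairs of raked legs — a sawhorse. The beam's underside is at z = 840 (matching the legs' vertical rise in atan2(288, 840)) and the beam is 46 mm tall, so its top is at 840 + 46 = 886 mm. The raked legs top out at the beam's underside, so that is the highest point.


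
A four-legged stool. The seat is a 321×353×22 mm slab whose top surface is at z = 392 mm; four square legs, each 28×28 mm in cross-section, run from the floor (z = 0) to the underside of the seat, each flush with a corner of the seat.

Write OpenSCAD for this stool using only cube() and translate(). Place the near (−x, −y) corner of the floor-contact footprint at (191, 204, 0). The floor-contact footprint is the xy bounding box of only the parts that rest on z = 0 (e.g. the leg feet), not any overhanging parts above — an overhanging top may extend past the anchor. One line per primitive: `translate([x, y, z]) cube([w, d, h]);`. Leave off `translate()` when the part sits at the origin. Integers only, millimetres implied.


// leg_h = 392 - 22 = 370
translate([191, 204, 370]) cube([321, 353, 22]);
translate([191, 204, 0]) cube([28, 28, 370]);
translate([484, 204, 0]) cube([28, 28, 370]);
translate([191, 529, 0]) cube([28, 28, 370]);
translate([484, 529, 0]) cube([28, 28, 370]);


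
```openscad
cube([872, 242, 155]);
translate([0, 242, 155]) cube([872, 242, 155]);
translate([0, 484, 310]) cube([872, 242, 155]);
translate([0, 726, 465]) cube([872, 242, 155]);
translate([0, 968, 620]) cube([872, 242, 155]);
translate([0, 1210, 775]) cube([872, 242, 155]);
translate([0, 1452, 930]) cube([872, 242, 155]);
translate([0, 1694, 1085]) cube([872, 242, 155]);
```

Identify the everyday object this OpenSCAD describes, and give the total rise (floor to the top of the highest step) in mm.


A staircase. The total rise is 1240 mm.

8 identical blocks, each offset up and back from the previous — a staircase. Each step is 155 mm tall and there are 8 of them, so the total rise is 8 × 155 = 1240 mm.


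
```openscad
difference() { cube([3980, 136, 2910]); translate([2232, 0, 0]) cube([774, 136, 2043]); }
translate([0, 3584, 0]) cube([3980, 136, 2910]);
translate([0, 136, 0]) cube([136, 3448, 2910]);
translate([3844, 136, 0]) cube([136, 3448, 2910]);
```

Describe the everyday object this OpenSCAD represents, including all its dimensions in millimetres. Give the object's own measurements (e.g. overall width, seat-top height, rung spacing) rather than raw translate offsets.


A single room: four walls, each 2910 mm tall and 136 mm thick, enclosing an outside footprint 3980×3720 mm (x × y), no floor or roof. The front and back walls (−y and +y sides) run the full x-width; the side walls fit between their inner faces. A door opening 774 mm wide and 2043 mm tall is cut through the front wall from the floor up, its −x edge 2232 mm from the wall's −x end.


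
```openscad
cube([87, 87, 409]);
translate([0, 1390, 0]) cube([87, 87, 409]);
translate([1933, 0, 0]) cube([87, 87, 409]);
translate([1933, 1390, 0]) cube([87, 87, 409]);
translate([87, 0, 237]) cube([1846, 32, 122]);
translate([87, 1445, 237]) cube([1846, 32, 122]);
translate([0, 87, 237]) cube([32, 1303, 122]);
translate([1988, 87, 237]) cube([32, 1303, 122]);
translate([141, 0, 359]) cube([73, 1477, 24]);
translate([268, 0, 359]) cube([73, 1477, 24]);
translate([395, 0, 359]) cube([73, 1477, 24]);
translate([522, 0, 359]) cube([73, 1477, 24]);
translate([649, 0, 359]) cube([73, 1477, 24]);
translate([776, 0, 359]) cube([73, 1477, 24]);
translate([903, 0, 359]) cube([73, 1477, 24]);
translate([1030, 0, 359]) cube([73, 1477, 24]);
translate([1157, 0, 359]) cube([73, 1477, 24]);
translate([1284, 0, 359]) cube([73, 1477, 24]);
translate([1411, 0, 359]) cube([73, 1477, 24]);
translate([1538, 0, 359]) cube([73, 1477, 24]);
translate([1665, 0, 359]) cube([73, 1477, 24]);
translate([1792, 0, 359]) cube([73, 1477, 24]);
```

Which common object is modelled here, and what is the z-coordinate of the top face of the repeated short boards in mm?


A bed frame. The slat-top height is 383 mm.

Four posts, four rails, and a row of slats — a bed frame. Slats sit on the rails at z = 237 + 122 = 359; with slat thickness 24, the top is 383 mm.


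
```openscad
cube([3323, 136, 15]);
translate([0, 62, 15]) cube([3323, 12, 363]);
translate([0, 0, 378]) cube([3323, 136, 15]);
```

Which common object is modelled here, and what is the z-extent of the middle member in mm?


An I-beam. The web height is 363 mm.

Two wide flanges with a thin centred web — an I-beam. Overall 393 mm minus two 15 mm flanges gives a web of 393 − 2·15 = 363 mm.


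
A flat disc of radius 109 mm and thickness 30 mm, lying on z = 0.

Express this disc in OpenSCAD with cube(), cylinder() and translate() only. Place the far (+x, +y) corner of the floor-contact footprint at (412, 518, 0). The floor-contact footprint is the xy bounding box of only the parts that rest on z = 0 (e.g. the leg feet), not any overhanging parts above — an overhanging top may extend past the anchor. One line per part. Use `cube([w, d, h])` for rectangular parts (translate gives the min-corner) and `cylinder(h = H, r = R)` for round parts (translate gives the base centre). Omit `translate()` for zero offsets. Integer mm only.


translate([303, 409, 0]) cylinder(h = 30, r = 109);


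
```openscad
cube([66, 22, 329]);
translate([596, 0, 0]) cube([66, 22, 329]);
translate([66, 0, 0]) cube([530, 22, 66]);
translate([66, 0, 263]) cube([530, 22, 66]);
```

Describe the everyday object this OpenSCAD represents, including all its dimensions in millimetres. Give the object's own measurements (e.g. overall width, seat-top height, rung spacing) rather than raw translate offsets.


A rectangular picture frame lying in the x–z plane (depth along y). The opening is 530 mm wide (x) by 197 mm tall (z), surrounded by a border 66 mm wide on all four sides. The frame is 22 mm deep and is made of two full-height vertical stiles with two horizontal rails fitted between them.


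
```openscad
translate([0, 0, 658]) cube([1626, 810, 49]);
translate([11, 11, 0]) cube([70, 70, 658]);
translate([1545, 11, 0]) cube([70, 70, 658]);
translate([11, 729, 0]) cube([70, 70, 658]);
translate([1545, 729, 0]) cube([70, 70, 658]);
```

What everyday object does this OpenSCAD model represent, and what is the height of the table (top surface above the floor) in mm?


A table. The table height is 707 mm.

A 1626×810×49 slab sits at z = 658 on four 70 mm square posts — a table. The top surface is at 658 + 49 = 707 mm.


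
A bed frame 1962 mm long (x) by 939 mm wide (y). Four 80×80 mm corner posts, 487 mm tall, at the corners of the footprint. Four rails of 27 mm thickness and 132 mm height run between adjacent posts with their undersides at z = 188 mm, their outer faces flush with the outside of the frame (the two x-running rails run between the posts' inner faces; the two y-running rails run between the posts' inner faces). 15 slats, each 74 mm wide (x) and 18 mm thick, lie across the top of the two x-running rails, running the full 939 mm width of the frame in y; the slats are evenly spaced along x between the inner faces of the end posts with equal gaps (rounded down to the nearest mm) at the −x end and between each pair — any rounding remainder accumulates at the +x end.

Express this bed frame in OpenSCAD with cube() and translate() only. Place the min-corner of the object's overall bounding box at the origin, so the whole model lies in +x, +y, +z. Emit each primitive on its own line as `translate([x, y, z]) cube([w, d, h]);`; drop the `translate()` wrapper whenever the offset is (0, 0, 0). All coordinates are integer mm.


cube([80, 80, 487]);
translate([0, 859, 0]) cube([80, 80, 487]);
translate([1882, 0, 0]) cube([80, 80, 487]);
translate([1882, 859, 0]) cube([80, 80, 487]);
translate([80, 0, 188]) cube([1802, 27, 132]);
translate([80, 912, 188]) cube([1802, 27, 132]);
translate([0, 80, 188]) cube([27, 779, 132]);
translate([1935, 80, 188]) cube([27, 779, 132]);
translate([123, 0, 320]) cube([74, 939, 18]);
translate([240, 0, 320]) cube([74, 939, 18]);
translate([357, 0, 320]) cube([74, 939, 18]);
translate([474, 0, 320]) cube([74, 939, 18]);
translate([591, 0, 320]) cube([74, 939, 18]);
translate([708, 0, 320]) cube([74, 939, 18]);
translate([825, 0, 320]) cube([74, 939, 18]);
translate([942, 0, 320]) cube([74, 939, 18]);
translate([1059, 0, 320]) cube([74, 939, 18]);
translate([1176, 0, 320]) cube([74, 939, 18]);
translate([1293, 0, 320]) cube([74, 939, 18]);
translate([1410, 0, 320]) cube([74, 939, 18]);
translate([1527, 0, 320]) cube([74, 939, 18]);
translate([1644, 0, 320]) cube([74, 939, 18]);
translate([1761, 0, 320]) cube([74, 939, 18]);


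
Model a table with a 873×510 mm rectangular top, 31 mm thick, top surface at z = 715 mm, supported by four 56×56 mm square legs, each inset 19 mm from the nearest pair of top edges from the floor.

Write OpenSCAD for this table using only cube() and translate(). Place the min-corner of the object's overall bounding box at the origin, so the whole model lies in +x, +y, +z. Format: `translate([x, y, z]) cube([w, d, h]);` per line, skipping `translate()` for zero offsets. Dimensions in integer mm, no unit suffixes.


// leg_h = 715 - 31 = 684
translate([0, 0, 684]) cube([873, 510, 31]);
translate([19, 19, 0]) cube([56, 56, 684]);
translate([798, 19, 0]) cube([56, 56, 684]);
translate([19, 435, 0]) cube([56, 56, 684]);
translate([798, 435, 0]) cube([56, 56, 684]);


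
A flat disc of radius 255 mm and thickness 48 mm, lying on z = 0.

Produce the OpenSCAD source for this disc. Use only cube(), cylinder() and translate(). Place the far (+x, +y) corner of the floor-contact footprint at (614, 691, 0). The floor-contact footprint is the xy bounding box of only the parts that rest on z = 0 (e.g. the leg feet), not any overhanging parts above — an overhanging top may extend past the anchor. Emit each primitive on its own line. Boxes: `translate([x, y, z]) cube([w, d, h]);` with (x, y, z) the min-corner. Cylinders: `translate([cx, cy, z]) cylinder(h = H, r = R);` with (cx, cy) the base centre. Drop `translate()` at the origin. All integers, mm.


translate([359, 436, 0]) cylinder(h = 48, r = 255);


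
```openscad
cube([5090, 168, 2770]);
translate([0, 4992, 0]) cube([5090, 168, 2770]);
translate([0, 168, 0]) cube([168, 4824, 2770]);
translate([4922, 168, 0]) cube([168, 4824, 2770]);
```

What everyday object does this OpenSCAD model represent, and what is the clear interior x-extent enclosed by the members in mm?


A house (or room) frame. The interior width is 4754 mm.

Four 2770 mm walls enclosing a rectangle with no floor or roof — a room or house frame. Outside width is 5090 mm and wall thickness is 168 mm, so the interior width is 5090 − 2 × 168 = 4754 mm.


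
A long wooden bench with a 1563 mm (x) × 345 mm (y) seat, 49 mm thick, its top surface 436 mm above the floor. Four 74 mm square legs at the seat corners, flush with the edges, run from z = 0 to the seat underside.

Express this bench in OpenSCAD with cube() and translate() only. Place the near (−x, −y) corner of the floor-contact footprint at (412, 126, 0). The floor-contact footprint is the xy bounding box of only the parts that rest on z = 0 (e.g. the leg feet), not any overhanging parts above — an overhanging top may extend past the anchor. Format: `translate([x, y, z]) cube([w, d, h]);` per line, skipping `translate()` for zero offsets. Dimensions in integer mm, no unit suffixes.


// leg_h = 436 − 49 = 387
translate([412, 126, 387]) cube([1563, 345, 49]);
translate([412, 126, 0]) cube([74, 74, 387]);
translate([412, 397, 0]) cube([74, 74, 387]);
translate([1901, 126, 0]) cube([74, 74, 387]);
translate([1901, 397, 0]) cube([74, 74, 387]);


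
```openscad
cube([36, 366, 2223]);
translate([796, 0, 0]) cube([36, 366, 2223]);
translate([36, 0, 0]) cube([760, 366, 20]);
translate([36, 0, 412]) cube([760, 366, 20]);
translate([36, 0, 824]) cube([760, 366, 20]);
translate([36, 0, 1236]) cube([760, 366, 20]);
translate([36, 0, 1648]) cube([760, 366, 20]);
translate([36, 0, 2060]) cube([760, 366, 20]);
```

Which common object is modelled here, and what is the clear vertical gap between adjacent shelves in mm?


A bookshelf. The clear shelf gap is 392 mm.

Two tall side panels with 6 horizontal boards between them — a bookshelf. The first two shelf undersides are at z = 0 and z = 412; with shelf thickness 20, the clear gap is 412 − 0 − 20 = 392 mm.


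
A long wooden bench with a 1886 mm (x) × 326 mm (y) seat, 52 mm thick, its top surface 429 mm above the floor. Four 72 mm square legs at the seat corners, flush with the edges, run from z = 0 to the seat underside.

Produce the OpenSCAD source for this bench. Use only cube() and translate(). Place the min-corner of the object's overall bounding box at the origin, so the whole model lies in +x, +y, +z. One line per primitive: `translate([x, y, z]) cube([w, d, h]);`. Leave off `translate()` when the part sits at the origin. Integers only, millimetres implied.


translate([0, 0, 377]) cube([1886, 326, 52]);
cube([72, 72, 377]);
translate([0, 254, 0]) cube([72, 72, 377]);
translate([1814, 0, 0]) cube([72, 72, 377]);
translate([1814, 254, 0]) cube([72, 72, 377]);


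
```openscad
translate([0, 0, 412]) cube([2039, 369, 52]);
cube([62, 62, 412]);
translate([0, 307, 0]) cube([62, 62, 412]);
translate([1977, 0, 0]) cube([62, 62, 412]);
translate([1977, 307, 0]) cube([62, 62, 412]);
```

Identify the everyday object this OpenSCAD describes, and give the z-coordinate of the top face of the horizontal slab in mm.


A bench. The seat-top height is 464 mm.

A long slab on four corner posts — a bench. The slab sits at z = 412 with thickness 52, so the top is 412 + 52 = 464 mm.


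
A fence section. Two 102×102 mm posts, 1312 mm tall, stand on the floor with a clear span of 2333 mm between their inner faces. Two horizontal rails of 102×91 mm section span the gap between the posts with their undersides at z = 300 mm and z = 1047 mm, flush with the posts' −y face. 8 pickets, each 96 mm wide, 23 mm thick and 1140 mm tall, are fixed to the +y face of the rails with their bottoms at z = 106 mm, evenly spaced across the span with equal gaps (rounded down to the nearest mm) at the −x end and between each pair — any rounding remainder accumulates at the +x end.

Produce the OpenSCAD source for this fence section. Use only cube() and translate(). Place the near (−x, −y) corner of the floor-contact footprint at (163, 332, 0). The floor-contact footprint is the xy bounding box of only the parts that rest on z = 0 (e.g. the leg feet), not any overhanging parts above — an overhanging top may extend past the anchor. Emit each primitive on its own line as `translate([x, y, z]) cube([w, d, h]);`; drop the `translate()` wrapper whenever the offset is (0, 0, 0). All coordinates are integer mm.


translate([163, 332, 0]) cube([102, 102, 1312]);
translate([2598, 332, 0]) cube([102, 102, 1312]);
translate([265, 332, 300]) cube([2333, 102, 91]);
translate([265, 332, 1047]) cube([2333, 102, 91]);
translate([438, 434, 106]) cube([96, 23, 1140]);
translate([707, 434, 106]) cube([96, 23, 1140]);
translate([976, 434, 106]) cube([96, 23, 1140]);
translate([1245, 434, 106]) cube([96, 23, 1140]);
translate([1514, 434, 106]) cube([96, 23, 1140]);
translate([1783, 434, 106]) cube([96, 23, 1140]);
translate([2052, 434, 106]) cube([96, 23, 1140]);
translate([2321, 434, 106]) cube([96, 23, 1140]);


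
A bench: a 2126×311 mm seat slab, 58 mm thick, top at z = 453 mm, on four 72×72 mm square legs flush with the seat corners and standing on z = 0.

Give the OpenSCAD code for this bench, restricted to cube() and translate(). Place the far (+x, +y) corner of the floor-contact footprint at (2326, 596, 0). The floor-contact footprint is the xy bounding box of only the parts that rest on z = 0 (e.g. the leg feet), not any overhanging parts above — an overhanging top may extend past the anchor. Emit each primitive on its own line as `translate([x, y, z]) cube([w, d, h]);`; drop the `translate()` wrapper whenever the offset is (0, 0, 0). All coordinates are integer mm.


translate([200, 285, 395]) cube([2126, 311, 58]);
translate([200, 285, 0]) cube([72, 72, 395]);
translate([200, 524, 0]) cube([72, 72, 395]);
translate([2254, 285, 0]) cube([72, 72, 395]);
translate([2254, 524, 0]) cube([72, 72, 395]);


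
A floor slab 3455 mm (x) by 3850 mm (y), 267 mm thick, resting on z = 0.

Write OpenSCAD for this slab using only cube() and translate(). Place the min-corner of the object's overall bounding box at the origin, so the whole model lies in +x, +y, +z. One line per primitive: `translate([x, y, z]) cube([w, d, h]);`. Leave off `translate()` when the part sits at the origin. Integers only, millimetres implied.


cube([3455, 3850, 267]);


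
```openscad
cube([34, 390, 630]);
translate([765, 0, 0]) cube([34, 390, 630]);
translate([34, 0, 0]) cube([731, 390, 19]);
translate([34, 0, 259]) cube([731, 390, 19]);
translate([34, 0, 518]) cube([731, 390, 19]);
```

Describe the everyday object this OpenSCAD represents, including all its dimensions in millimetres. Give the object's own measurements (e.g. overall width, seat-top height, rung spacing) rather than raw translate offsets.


An open bookshelf. Two side panels, each 34 mm thick, 390 mm deep and 630 mm tall, stand 799 mm apart (outside-to-outside). Between them sit 3 shelves, each 19 mm thick and 390 mm deep, spanning the full gap between the sides. The bottom shelf rests on the floor (its underside at z = 0) and the clear gap between one shelf's top and the next shelf's underside is 240 mm.


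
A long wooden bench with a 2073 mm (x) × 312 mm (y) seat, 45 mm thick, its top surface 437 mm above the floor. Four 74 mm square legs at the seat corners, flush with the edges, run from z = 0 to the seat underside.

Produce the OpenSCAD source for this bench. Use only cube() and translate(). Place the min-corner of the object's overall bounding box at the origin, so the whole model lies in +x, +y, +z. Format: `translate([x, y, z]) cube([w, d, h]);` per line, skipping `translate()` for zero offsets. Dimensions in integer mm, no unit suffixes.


// leg_h = 437 − 45 = 392
translate([0, 0, 392]) cube([2073, 312, 45]);
cube([74, 74, 392]);
translate([0, 238, 0]) cube([74, 74, 392]);
translate([1999, 0, 0]) cube([74, 74, 392]);
translate([1999, 238, 0]) cube([74, 74, 392]);


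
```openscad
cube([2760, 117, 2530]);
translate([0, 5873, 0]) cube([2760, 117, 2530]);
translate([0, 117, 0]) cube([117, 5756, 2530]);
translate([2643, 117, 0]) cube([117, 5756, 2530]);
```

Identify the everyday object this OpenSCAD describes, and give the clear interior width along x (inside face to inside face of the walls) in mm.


A house (or room) frame. The interior width is 2526 mm.

Four 2530 mm walls enclosing a rectangle with no floor or roof — a room or house frame. Outside width is 2760 mm and wall thickness is 117 mm, so the interior width is 2760 − 2 × 117 = 2526 mm.


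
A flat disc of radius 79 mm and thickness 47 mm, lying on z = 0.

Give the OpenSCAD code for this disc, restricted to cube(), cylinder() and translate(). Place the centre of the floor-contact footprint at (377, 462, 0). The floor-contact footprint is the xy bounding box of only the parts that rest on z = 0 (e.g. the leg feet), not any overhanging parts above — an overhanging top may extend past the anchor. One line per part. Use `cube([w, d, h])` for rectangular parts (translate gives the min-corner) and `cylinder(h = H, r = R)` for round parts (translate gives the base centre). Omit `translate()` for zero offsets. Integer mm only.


translate([377, 462, 0]) cylinder(h = 47, r = 79);


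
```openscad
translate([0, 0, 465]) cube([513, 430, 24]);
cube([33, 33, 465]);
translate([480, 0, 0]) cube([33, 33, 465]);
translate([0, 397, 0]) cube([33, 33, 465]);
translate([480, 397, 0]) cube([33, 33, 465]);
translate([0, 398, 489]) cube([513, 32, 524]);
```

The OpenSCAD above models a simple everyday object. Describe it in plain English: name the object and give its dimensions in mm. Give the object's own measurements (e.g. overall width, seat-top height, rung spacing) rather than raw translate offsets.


A chair. The seat is a 513×430×24 mm slab with its top at z = 489 mm, on four 33×33 mm corner legs (flush with the seat edges, standing on z = 0). A flat backrest 32 mm thick, 524 mm tall, spans the full seat width and rises from the seat top along its +y edge, rear face flush with the rear of the seat.


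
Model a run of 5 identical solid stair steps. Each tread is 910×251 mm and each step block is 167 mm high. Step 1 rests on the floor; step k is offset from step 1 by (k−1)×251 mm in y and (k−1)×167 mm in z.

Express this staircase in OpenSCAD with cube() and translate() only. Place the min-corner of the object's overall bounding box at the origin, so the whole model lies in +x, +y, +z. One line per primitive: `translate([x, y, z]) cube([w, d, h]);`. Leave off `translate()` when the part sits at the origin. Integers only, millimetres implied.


cube([910, 251, 167]);
translate([0, 251, 167]) cube([910, 251, 167]);
translate([0, 502, 334]) cube([910, 251, 167]);
translate([0, 753, 501]) cube([910, 251, 167]);
translate([0, 1004, 668]) cube([910, 251, 167]);


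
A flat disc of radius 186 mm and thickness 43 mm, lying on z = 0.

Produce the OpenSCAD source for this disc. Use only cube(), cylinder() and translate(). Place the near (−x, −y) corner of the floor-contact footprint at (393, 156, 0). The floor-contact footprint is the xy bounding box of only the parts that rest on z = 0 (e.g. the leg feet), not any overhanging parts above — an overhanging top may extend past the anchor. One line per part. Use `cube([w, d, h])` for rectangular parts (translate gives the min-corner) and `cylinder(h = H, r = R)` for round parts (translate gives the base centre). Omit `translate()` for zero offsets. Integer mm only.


translate([579, 342, 0]) cylinder(h = 43, r = 186);


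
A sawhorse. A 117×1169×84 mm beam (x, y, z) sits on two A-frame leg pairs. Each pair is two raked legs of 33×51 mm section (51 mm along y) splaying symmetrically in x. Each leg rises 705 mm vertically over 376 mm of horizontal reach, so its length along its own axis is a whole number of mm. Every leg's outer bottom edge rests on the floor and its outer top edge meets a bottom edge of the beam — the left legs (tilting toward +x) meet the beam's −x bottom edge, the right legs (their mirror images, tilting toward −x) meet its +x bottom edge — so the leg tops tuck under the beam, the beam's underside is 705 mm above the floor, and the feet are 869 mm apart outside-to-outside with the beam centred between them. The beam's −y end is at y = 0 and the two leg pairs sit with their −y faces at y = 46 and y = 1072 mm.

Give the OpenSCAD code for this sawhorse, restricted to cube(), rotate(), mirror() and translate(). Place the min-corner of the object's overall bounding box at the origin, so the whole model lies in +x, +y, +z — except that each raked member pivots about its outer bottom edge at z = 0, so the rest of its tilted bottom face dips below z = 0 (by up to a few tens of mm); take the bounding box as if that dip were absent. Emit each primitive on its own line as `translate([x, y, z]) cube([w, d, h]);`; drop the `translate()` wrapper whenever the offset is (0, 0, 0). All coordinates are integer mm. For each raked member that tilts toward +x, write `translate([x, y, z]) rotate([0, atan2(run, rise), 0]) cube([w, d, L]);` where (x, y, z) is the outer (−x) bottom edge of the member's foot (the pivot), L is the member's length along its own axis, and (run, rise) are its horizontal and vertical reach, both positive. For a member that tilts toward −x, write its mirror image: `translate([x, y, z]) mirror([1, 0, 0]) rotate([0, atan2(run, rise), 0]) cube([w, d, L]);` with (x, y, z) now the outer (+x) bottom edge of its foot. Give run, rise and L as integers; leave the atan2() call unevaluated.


translate([376, 0, 705]) cube([117, 1169, 84]);
translate([0, 46, 0]) rotate([0, atan2(376, 705), 0]) cube([33, 51, 799]);
translate([869, 46, 0]) mirror([1, 0, 0]) rotate([0, atan2(376, 705), 0]) cube([33, 51, 799]);
translate([0, 1072, 0]) rotate([0, atan2(376, 705), 0]) cube([33, 51, 799]);
translate([869, 1072, 0]) mirror([1, 0, 0]) rotate([0, atan2(376, 705), 0]) cube([33, 51, 799]);


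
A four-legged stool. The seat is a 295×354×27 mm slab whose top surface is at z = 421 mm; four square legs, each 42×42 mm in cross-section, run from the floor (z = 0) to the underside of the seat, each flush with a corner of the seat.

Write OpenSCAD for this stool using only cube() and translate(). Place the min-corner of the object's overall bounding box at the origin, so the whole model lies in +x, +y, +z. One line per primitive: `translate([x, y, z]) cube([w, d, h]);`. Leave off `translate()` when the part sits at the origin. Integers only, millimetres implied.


translate([0, 0, 394]) cube([295, 354, 27]);
cube([42, 42, 394]);
translate([253, 0, 0]) cube([42, 42, 394]);
translate([0, 312, 0]) cube([42, 42, 394]);
translate([253, 312, 0]) cube([42, 42, 394]);


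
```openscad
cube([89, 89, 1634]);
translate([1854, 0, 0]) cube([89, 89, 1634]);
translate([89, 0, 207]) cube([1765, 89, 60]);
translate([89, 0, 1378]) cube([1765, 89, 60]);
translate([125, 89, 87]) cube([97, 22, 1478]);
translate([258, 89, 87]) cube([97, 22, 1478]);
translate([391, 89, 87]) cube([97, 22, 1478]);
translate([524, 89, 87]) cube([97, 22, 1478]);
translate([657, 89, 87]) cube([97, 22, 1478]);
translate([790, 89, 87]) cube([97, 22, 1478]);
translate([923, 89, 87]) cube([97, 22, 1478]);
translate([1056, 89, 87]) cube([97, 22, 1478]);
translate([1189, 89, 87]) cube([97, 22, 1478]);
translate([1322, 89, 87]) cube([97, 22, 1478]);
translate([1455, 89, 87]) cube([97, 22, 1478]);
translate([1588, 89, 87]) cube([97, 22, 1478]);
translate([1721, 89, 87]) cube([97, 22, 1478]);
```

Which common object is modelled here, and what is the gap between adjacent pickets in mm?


A fence section. The picket gap is 36 mm.

Two posts, two rails, 13 pickets — a fence section. Span 1765 mm holds 13 pickets of 97 mm with 14 equal gaps: ⌊(1765 − 13·97) / 14⌋ = 36 mm.


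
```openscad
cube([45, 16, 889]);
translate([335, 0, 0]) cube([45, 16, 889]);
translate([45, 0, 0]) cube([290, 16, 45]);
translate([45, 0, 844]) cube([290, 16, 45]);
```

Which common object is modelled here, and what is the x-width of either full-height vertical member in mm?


A picture frame. The border width is 45 mm.

Four thin pieces enclosing a rectangular opening — a picture frame. The two full-height stiles are 889 mm tall; the top rail sits at z = 844 and is 45 mm tall, so the border above the opening is 889 − 844 = 45 mm, matching the stile x-width.


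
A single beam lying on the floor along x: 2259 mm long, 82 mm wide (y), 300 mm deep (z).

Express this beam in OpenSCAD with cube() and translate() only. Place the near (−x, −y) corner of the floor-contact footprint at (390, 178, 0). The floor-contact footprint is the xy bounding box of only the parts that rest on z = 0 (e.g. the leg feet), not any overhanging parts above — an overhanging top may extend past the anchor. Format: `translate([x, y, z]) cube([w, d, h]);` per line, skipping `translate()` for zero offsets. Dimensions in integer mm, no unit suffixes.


translate([390, 178, 0]) cube([2259, 82, 300]);


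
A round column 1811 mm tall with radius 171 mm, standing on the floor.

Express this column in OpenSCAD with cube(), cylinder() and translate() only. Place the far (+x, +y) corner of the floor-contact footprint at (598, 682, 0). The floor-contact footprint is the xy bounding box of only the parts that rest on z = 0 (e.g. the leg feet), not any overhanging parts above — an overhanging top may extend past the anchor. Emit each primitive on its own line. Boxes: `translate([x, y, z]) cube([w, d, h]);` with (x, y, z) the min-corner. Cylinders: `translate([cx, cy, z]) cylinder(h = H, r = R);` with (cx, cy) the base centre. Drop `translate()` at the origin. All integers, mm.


translate([427, 511, 0]) cylinder(h = 1811, r = 171);


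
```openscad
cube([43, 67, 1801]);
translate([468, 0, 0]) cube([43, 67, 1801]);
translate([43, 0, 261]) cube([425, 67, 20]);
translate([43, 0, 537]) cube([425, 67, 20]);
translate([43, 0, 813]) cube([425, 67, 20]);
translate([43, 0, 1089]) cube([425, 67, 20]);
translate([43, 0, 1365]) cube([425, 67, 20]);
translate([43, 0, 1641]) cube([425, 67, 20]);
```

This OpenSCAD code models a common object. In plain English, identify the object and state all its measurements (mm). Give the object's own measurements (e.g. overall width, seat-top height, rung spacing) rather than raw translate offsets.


A straight ladder. Two 43×67 mm vertical rails, 1801 mm tall, stand 511 mm apart (outside-to-outside) with their front faces coplanar on the −y side. 6 rungs, each 67 mm deep and 20 mm tall, span between the inner faces of the rails, front faces flush with the rails. The lowest rung's underside is at z = 261 mm and rungs are spaced 276 mm apart (underside to underside).


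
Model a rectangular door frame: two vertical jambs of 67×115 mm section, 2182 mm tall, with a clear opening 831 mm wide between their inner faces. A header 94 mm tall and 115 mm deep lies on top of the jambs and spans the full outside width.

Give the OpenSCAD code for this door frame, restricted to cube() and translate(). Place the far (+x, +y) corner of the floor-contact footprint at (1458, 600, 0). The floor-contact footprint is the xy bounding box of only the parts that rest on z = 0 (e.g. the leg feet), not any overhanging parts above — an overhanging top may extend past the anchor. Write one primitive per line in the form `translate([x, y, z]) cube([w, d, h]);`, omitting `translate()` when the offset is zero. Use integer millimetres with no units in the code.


translate([493, 485, 0]) cube([67, 115, 2182]);
translate([1391, 485, 0]) cube([67, 115, 2182]);
translate([493, 485, 2182]) cube([965, 115, 94]);


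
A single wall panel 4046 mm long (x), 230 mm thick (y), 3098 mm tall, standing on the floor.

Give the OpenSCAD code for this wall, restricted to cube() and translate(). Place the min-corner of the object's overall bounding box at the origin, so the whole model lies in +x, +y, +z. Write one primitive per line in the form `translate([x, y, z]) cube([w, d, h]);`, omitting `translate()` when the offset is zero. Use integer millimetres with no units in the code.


cube([4046, 230, 3098]);


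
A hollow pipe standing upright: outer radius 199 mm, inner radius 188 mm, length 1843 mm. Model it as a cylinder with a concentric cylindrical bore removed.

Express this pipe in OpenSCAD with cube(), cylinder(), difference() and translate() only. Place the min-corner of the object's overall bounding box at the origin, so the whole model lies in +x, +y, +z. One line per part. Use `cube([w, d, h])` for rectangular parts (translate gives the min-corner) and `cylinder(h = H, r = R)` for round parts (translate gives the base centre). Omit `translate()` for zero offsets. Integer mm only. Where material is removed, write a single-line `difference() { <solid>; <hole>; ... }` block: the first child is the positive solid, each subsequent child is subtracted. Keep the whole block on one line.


difference() { translate([199, 199, 0]) cylinder(h = 1843, r = 199); translate([199, 199, 0]) cylinder(h = 1843, r = 188); }


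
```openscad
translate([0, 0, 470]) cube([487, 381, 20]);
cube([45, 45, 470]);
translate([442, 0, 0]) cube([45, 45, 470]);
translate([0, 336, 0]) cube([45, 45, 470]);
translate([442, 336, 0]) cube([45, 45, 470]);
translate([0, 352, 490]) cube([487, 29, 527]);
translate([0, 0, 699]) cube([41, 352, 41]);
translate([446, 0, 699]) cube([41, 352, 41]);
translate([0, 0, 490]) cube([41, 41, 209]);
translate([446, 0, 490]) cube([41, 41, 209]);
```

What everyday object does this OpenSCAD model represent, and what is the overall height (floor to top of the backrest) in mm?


A chair. The overall height is 1017 mm.

A slab on four corner posts with a tall panel at the back — a chair. The seat slab sits at z = 470 with thickness 20, and the 527 mm backrest starts at the seat top, so the overall height is 470 + 20 + 527 = 1017 mm.


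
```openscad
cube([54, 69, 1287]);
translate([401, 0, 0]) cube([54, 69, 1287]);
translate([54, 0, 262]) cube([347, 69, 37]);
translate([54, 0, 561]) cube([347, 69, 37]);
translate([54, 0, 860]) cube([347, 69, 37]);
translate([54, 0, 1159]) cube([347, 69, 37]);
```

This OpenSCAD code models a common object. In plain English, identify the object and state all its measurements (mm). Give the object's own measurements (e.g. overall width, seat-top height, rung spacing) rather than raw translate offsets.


A straight ladder. Two 54×69 mm vertical rails, 1287 mm tall, stand 455 mm apart (outside-to-outside) with their front faces coplanar on the −y side. 4 rungs, each 69 mm deep and 37 mm tall, span between the inner faces of the rails, front faces flush with the rails. The lowest rung's underside is at z = 262 mm and rungs are spaced 299 mm apart (underside to underside).


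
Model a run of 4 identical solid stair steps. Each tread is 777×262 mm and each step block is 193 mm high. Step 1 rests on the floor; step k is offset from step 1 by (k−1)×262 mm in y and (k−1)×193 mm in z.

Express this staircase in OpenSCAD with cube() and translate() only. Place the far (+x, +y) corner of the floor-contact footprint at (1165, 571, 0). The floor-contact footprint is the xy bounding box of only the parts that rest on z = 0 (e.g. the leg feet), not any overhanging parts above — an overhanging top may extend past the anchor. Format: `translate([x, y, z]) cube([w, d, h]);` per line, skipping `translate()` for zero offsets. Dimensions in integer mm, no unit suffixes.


translate([388, 309, 0]) cube([777, 262, 193]);
translate([388, 571, 193]) cube([777, 262, 193]);
translate([388, 833, 386]) cube([777, 262, 193]);
translate([388, 1095, 579]) cube([777, 262, 193]);


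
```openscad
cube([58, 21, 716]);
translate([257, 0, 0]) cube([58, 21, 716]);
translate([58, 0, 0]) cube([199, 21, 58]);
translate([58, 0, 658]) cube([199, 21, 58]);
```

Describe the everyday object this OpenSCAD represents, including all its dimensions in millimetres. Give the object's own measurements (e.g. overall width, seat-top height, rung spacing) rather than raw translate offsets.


A rectangular picture frame lying in the x–z plane (depth along y). The opening is 199 mm wide (x) by 600 mm tall (z), surrounded by a border 58 mm wide on all four sides. The frame is 21 mm deep and is made of two full-height vertical stiles with two horizontal rails fitted between them.


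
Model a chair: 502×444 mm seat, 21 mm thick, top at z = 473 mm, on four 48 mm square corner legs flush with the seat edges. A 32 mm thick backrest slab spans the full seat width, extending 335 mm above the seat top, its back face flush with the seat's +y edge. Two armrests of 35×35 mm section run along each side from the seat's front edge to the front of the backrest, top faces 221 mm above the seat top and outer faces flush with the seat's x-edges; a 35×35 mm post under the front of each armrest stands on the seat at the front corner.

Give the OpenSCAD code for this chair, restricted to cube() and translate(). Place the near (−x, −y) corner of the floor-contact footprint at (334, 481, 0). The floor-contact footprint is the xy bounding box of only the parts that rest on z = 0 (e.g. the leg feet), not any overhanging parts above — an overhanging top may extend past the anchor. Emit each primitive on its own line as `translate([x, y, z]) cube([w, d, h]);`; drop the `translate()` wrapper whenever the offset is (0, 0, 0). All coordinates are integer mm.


translate([334, 481, 452]) cube([502, 444, 21]);
translate([334, 481, 0]) cube([48, 48, 452]);
translate([788, 481, 0]) cube([48, 48, 452]);
translate([334, 877, 0]) cube([48, 48, 452]);
translate([788, 877, 0]) cube([48, 48, 452]);
translate([334, 893, 473]) cube([502, 32, 335]);
translate([334, 481, 659]) cube([35, 412, 35]);
translate([801, 481, 659]) cube([35, 412, 35]);
translate([334, 481, 473]) cube([35, 35, 186]);
translate([801, 481, 473]) cube([35, 35, 186]);


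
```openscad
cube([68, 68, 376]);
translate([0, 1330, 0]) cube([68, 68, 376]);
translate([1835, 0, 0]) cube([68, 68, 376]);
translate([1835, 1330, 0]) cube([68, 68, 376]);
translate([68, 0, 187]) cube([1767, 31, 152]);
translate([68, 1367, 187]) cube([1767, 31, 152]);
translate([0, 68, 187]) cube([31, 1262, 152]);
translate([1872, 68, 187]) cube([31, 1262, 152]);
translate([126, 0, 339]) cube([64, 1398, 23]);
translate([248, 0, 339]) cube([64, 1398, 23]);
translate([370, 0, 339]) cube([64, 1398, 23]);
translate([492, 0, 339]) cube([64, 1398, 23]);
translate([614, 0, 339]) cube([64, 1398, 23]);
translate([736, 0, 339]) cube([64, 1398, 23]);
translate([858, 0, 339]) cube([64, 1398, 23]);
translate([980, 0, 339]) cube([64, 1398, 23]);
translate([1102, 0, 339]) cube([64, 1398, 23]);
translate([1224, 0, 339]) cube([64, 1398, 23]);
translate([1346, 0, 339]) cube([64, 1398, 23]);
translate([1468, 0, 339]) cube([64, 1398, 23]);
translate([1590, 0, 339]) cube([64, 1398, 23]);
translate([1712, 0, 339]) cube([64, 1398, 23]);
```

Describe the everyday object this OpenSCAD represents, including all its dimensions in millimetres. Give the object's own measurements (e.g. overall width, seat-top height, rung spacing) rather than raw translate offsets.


A bed frame 1903 mm long (x) by 1398 mm wide (y). Four 68×68 mm corner posts, 376 mm tall, at the corners of the footprint. Four rails of 31 mm thickness and 152 mm height run between adjacent posts with their undersides at z = 187 mm, their outer faces flush with the outside of the frame (the two x-running rails run between the posts' inner faces; the two y-running rails run between the posts' inner faces). 14 slats, each 64 mm wide (x) and 23 mm thick, lie across the top of the two x-running rails, running the full 1398 mm width of the frame in y; along x they sit between the end posts with a 58 mm gap after the −x posts and between neighbouring slats, leaving 59 mm before the +x posts.


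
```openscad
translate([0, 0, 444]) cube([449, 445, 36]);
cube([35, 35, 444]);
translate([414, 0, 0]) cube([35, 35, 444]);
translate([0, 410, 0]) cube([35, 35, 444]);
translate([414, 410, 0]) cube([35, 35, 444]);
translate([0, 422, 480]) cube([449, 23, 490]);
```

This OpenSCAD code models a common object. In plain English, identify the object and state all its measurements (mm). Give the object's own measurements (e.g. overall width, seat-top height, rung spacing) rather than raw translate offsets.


A chair. The seat is a 449×445×36 mm slab with its top at z = 480 mm, on four 35×35 mm corner legs (flush with the seat edges, standing on z = 0). A flat backrest 23 mm thick, 490 mm tall, spans the full seat width and rises from the seat top along its +y edge, rear face flush with the rear of the seat.
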